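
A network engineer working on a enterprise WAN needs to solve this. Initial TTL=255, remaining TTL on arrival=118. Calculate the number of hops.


Given: initial TTL = 255, received TTL = 118
Hops = initial TTL - received TTL
Hops = 255 - 118 = 137

137


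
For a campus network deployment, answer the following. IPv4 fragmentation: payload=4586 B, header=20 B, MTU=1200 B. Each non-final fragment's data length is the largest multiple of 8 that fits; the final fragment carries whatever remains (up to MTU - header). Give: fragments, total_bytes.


Max data per non-final fragment = floor((MTU - header)/8)*8 = floor((1200 - 20)/8)*8 = floor(1180/8)*8 = 1176 B
Final fragment needs no 8-byte alignment: it can carry up to MTU - header = 1180 B
Non-final fragments needed = ceil((payload - 1180) / 1176) = ceil(3406/1176) = ceil(2.8963) = 3
Number of fragments = 3 + 1 = 4
Fragment sizes (data): 3 * 1176 B + 1058 B (last, 1058 <= 1180 OK)
Total bytes sent = payload + n_frags * header = 4586 + 4*20 = 4586 + 80 = 4666 B

4, 4666


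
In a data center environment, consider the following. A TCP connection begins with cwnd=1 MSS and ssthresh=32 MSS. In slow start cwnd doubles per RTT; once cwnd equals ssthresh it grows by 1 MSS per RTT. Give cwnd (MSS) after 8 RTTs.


RTT 0: cwnd = 1 MSS (initial)
RTT 1: cwnd = 2 MSS (slow start, doubled)
RTT 2: cwnd = 4 MSS (slow start, doubled)
RTT 3: cwnd = 8 MSS (slow start, doubled)
RTT 4: cwnd = 16 MSS (slow start, doubled)
RTT 5: cwnd = 32 MSS (slow start, doubled)
RTT 6: cwnd = 33 MSS (congestion avoidance, +1)
RTT 7: cwnd = 34 MSS (congestion avoidance, +1)
RTT 8: cwnd = 35 MSS (congestion avoidance, +1)

35


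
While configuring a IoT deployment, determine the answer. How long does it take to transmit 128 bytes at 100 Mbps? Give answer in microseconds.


Given: packet = 128 bytes, bandwidth = 100 Mbps
Packet in bits = 128 * 8 = 1024 bits
Bandwidth = 100 * 10^6 = 100000000 bps
Time = 1024 / 100000000 seconds
Time in us = 1024 * 10^6 / 100000000 = 10.24

10.24


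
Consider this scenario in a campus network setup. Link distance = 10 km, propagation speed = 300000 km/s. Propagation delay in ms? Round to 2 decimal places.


Given: distance = 10 km, speed = 300000 km/s
Delay = distance / speed = 10 / 300000 seconds
Delay in ms = 10 * 1000 / 300000
Delay = 0.0333 ms
Rounded to 2 dp = 0.03 ms

0.03


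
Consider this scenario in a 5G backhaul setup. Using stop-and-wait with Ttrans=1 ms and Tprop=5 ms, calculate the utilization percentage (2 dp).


Given: Ttrans = 1 ms, Tprop = 5 ms
RTT = 2 * Tprop = 2 * 5 = 10 ms
U = Ttrans / (Ttrans + RTT)
U = 1 / (1 + 10)
U = 1 / 11 = 0.090909
U% = 9.09%

9.09


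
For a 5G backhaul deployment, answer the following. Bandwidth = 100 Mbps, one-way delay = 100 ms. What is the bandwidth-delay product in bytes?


Given: bandwidth = 100 Mbps, delay = 100 ms
BDP in bits = 100 * 10^6 * 100 / 1000
BDP in bits = 10000000
BDP in bytes = 10000000 / 8 = 1250000

1250000


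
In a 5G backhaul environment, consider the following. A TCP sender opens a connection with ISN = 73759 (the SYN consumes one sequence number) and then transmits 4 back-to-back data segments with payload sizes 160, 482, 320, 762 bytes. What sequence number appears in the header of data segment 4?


The SYN occupies sequence number ISN = 73759, so the first data byte is ISN + 1 = 73760.
SEQ of data segment i = (ISN + 1) + sum of payload sizes of segments 1..i-1.
Segment 1: SEQ = 73760, payload = 160 bytes
Segment 2: SEQ = 73920, payload = 482 bytes
Segment 3: SEQ = 74402, payload = 320 bytes
Segment 4: SEQ = 74722, payload = 762 bytes
SEQ of segment 4 = 73760 + 160 + 482 + 320 = 74722

74722


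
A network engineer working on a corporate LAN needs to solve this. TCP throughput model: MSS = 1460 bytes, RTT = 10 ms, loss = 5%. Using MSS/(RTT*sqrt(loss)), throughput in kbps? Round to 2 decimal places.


Given: MSS = 1460 bytes, RTT = 10 ms, loss = 5%
RTT in seconds = 10 / 1000 = 0.01
Loss rate = 5% = 0.05
sqrt(loss) = sqrt(0.05) = 0.223606797750
Throughput (bytes/s) = 1460 / (0.01 * 0.223606797750) = 652931.8494
Throughput (kbps) = 652931.8494 * 8 / 1000 = 5223.454795 -> 5223.45 kbps (2 dp)

5223.45


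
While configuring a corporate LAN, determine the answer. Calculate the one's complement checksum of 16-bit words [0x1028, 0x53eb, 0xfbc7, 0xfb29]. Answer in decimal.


Given words: [0x1028, 0x53eb, 0xfbc7, 0xfb29]
Step 1: Sum all words
Raw sum = 4136 + 21483 + 64455 + 64297 = 154371
Step 2: Fold carry: (23299 + 2) = 23301
One's complement = ~23301 & 0xFFFF = 42234

42234


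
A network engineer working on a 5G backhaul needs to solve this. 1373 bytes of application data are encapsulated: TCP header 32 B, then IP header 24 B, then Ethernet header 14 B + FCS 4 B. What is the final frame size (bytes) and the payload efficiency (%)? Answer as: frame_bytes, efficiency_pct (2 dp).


TCP segment = 1373 + 32 = 1405 B
IP packet = 1405 + 24 = 1429 B
Ethernet frame = 1429 + 14 + 4 = 1447 B
Efficiency = app / frame = 1373 / 1447 = 0.948860 = 94.8860% -> 94.89% (2 dp)

1447, 94.89


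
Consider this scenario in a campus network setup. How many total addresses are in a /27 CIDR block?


Given: CIDR prefix /27
Host bits = 32 - 27 = 5
Total addresses = 2^5 = 32

32


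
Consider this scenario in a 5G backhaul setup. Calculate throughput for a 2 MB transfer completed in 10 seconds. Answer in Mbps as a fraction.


Given: file = 2 MB, time = 10 s
File in Mb = 2 * 8 = 16 Mb
Throughput = 16 / 10 Mbps
Throughput = 8/5 Mbps

8/5


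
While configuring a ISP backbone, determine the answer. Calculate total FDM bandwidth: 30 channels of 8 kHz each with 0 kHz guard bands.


Given: 30 channels, 8 kHz each, guard = 0 kHz
Channel bandwidth = 30 * 8 = 240 kHz
Guard bands = 29 gaps * 0 kHz = 0 kHz
Total = 240 + 0 = 240 kHz

240


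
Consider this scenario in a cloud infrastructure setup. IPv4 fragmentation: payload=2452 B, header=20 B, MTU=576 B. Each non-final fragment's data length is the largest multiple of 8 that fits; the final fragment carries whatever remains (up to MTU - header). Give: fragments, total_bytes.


Max data per non-final fragment = floor((MTU - header)/8)*8 = floor((576 - 20)/8)*8 = floor(556/8)*8 = 552 B
Final fragment needs no 8-byte alignment: it can carry up to MTU - header = 556 B
Non-final fragments needed = ceil((payload - 556) / 552) = ceil(1896/552) = ceil(3.4348) = 4
Number of fragments = 4 + 1 = 5
Fragment sizes (data): 4 * 552 B + 244 B (last, 244 <= 556 OK)
Total bytes sent = payload + n_frags * header = 2452 + 5*20 = 2452 + 100 = 2552 B

5, 2552


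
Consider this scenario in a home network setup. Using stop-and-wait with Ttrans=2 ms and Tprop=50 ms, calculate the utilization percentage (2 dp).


Given: Ttrans = 2 ms, Tprop = 50 ms
RTT = 2 * Tprop = 2 * 50 = 100 ms
U = Ttrans / (Ttrans + RTT)
U = 2 / (2 + 100)
U = 2 / 102 = 0.019608
U% = 1.96%

1.96


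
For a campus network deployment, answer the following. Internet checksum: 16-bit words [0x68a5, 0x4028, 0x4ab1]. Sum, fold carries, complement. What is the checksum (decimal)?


Given words: [0x68a5, 0x4028, 0x4ab1]
Step 1: Sum all words
Raw sum = 26789 + 16424 + 19121 = 62334
One's complement = ~62334 & 0xFFFF = 3201

3201


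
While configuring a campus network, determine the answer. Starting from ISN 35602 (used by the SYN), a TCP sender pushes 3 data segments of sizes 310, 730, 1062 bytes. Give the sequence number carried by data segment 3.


The SYN occupies sequence number ISN = 35602, so the first data byte is ISN + 1 = 35603.
SEQ of data segment i = (ISN + 1) + sum of payload sizes of segments 1..i-1.
Segment 1: SEQ = 35603, payload = 310 bytes
Segment 2: SEQ = 35913, payload = 730 bytes
Segment 3: SEQ = 36643, payload = 1062 bytes
SEQ of segment 3 = 35603 + 310 + 730 = 36643

36643


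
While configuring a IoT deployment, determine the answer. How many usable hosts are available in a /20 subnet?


Given: subnet mask /20
Host bits = 32 - 20 = 12
Total addresses = 2^12 = 4096
Usable hosts = 4096 - 2 (network + broadcast) = 4094

4094


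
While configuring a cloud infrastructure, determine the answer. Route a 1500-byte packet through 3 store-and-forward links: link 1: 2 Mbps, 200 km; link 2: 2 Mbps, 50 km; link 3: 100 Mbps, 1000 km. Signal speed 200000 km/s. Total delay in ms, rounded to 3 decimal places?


Packet = 1500 bytes = 12000 bits. Store-and-forward: sum (t_trans + t_prop) per link.
Link 1: t_trans = 12000/(2*10^6) s = 6.0000 ms; t_prop = 200/200000 s = 1.0000 ms; subtotal = 7.0000 ms
Link 2: t_trans = 12000/(2*10^6) s = 6.0000 ms; t_prop = 50/200000 s = 0.2500 ms; subtotal = 6.2500 ms
Link 3: t_trans = 12000/(100*10^6) s = 0.1200 ms; t_prop = 1000/200000 s = 5.0000 ms; subtotal = 5.1200 ms
End-to-end = 7.0000 + 6.2500 + 5.1200 = 18.3700 ms -> 18.370 ms (3 dp)

18.370


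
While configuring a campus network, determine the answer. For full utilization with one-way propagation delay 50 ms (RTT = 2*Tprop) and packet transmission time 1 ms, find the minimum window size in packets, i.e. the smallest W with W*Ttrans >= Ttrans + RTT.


Given: Ttrans = 1 ms, RTT = 100 ms (= 2 * Tprop, Tprop = 50 ms)
Time until first ACK returns = Ttrans + RTT = 1 + 100 = 101 ms
Need W * Ttrans >= Ttrans + RTT  ->  W >= (Ttrans + RTT) / Ttrans
(Ttrans + RTT) / Ttrans = 101 / 1 = 101
W_min = ceil(101) = 101

101


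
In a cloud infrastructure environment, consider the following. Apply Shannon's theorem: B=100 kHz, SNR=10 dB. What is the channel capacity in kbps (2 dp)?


Given: B = 100 kHz, SNR = 10 dB
SNR linear = 10^(10/10) = 10
1 + SNR = 11
log2(11) = 3.4594316186
C = 100 * 1000 * 3.4594316186 = 345943.1619 bps
C = 345.943162 kbps -> 345.94 kbps (2 dp)

345.94


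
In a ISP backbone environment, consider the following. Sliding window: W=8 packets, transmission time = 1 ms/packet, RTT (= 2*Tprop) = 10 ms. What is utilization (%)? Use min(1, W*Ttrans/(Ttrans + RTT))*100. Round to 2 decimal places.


Given: W = 8, Ttrans = 1 ms, RTT = 10 ms (= 2 * Tprop, Tprop = 5 ms)
Cycle time = Ttrans + RTT = 1 + 10 = 11 ms (first packet sent until its ACK returns)
W * Ttrans = 8 * 1 = 8 ms of sending per cycle
W * Ttrans / (Ttrans + RTT) = 8 / 11 = 0.727273
U = min(1, 0.727273) = 0.727273
U% = 72.73%

72.73


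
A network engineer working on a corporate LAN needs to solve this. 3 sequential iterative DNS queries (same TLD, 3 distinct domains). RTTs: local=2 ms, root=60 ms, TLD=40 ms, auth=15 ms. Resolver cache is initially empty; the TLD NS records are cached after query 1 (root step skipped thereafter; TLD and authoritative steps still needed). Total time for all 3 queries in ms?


Lookup 1 (cold cache): local + root + TLD + auth = 2 + 60 + 40 + 15 = 117 ms
Lookups 2..3 (TLD NS cached -> skip root; new domain -> still ask TLD and auth): local + TLD + auth = 2 + 40 + 15 = 57 ms each
Remaining 2 lookups: 2 * 57 = 114 ms
Total = 117 + 114 = 231 ms

231


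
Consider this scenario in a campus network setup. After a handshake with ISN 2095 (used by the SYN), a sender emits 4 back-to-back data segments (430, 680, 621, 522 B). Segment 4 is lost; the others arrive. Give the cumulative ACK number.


SYN uses sequence number 2095; first data byte = ISN + 1 = 2096.
Segment 1: SEQ = 2096, len = 430 B, covers [2096, 2525]
Segment 2: SEQ = 2526, len = 680 B, covers [2526, 3205]
Segment 3: SEQ = 3206, len = 621 B, covers [3206, 3826]
Segment 4: SEQ = 3827, len = 522 B, covers [3827, 4348] [LOST]
In-order data received: bytes [2096, 3826] (segments 1..3).
Segment 4 missing -> gap begins at byte 3827.
Cumulative ACK = next expected in-order byte = 2096 + 430 + 680 + 621 = 3827

3827


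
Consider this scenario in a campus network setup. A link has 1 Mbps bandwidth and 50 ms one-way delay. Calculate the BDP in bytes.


Given: bandwidth = 1 Mbps, delay = 50 ms
BDP in bits = 1 * 10^6 * 50 / 1000
BDP in bits = 50000
BDP in bytes = 50000 / 8 = 6250

6250


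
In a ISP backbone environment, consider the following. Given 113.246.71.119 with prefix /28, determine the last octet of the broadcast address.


Given: IP = 113.246.71.119, prefix = /28
Host bits = 32 - 28 = 4
Network last octet = 119 AND mask = 112
Host part size = 2^4 - 1 = 15
Broadcast last octet = 112 OR 15 = 127

127


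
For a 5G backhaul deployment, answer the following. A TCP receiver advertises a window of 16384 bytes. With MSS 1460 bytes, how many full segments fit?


Given: RWND = 16384 bytes, MSS = 1460 bytes
Full segments = floor(RWND / MSS)
Full segments = floor(16384 / 1460)
Full segments = floor(11.2219) = 11

11


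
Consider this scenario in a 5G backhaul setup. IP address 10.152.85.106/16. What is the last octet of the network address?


Given: IP = 10.152.85.106, prefix = /16
Subnet mask = 255.255.0.0
Last octet of IP: 106
Last octet of mask: 0
Network last octet = 106 AND 0 = 0

0


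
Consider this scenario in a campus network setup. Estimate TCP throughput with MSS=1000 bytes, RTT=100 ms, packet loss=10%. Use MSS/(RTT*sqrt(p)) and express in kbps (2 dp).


Given: MSS = 1000 bytes, RTT = 100 ms, loss = 10%
RTT in seconds = 100 / 1000 = 0.1
Loss rate = 10% = 0.1
sqrt(loss) = sqrt(0.1) = 0.316227766017
Throughput (bytes/s) = 1000 / (0.1 * 0.316227766017) = 31622.7766
Throughput (kbps) = 31622.7766 * 8 / 1000 = 252.982213 -> 252.98 kbps (2 dp)

252.98


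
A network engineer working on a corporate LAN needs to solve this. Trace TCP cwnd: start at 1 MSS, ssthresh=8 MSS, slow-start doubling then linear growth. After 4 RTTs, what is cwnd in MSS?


RTT 0: cwnd = 1 MSS (initial)
RTT 1: cwnd = 2 MSS (slow start, doubled)
RTT 2: cwnd = 4 MSS (slow start, doubled)
RTT 3: cwnd = 8 MSS (slow start, doubled)
RTT 4: cwnd = 9 MSS (congestion avoidance, +1)

9


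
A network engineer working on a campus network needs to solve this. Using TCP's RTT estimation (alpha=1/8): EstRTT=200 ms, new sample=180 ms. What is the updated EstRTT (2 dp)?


Given: EstRTT = 200 ms, SampleRTT = 180 ms, alpha = 1/8
New EstRTT = (1 - alpha) * EstRTT + alpha * SampleRTT
(7/8) * 200 = 175
(1/8) * 180 = 22.5
New EstRTT = 175 + 22.5 = 197.5 ms -> 197.50 ms (2 dp)

197.50


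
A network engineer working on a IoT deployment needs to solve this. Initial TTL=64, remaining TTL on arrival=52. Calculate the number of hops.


Given: initial TTL = 64, received TTL = 52
Hops = initial TTL - received TTL
Hops = 64 - 52 = 12

12


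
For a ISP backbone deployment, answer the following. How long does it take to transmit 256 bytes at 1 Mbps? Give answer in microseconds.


Given: packet = 256 bytes, bandwidth = 1 Mbps
Packet in bits = 256 * 8 = 2048 bits
Bandwidth = 1 * 10^6 = 1000000 bps
Time = 2048 / 1000000 seconds
Time in us = 2048 * 10^6 / 1000000 = 2048

2048


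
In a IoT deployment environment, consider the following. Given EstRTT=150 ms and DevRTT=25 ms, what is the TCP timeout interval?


Given: EstRTT = 150 ms, DevRTT = 25 ms
Timeout = EstRTT + 4 * DevRTT
4 * DevRTT = 4 * 25 = 100
Timeout = 150 + 100 = 250 ms

250


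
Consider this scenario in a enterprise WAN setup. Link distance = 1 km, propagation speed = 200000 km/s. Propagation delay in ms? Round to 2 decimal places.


Given: distance = 1 km, speed = 200000 km/s
Delay = distance / speed = 1 / 200000 seconds
Delay in ms = 1 * 1000 / 200000
Delay = 0.0050 ms
Rounded to 2 dp = 0.01 ms

0.01


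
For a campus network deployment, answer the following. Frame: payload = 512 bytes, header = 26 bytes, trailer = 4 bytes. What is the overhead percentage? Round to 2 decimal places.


Given: payload = 512 B, header = 26 B, trailer = 4 B
Overhead bytes = header + trailer = 26 + 4 = 30
Total frame = payload + overhead = 512 + 30 = 542
Overhead % = 30 / 542 * 100 = 5.5351% -> 5.54% (2 dp)

5.54


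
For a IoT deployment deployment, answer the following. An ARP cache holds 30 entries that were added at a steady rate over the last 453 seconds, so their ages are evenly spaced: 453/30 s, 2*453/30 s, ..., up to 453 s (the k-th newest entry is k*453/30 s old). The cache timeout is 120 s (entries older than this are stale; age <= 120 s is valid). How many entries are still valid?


Ages are k * 453/30 s for k = 1..30 (spacing = 15.1000 s).
Entry k is valid iff k * 453/30 <= 120 iff k <= 30 * 120 / 453 = 7.9470
n_valid = floor(7.9470) = 7
(n_stale = 30 - 7 = 23)

7


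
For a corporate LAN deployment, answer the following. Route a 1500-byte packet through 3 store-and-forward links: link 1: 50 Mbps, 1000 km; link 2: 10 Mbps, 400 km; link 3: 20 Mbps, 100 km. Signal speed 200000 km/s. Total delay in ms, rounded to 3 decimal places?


Packet = 1500 bytes = 12000 bits. Store-and-forward: sum (t_trans + t_prop) per link.
Link 1: t_trans = 12000/(50*10^6) s = 0.2400 ms; t_prop = 1000/200000 s = 5.0000 ms; subtotal = 5.2400 ms
Link 2: t_trans = 12000/(10*10^6) s = 1.2000 ms; t_prop = 400/200000 s = 2.0000 ms; subtotal = 3.2000 ms
Link 3: t_trans = 12000/(20*10^6) s = 0.6000 ms; t_prop = 100/200000 s = 0.5000 ms; subtotal = 1.1000 ms
End-to-end = 5.2400 + 3.2000 + 1.1000 = 9.5400 ms -> 9.540 ms (3 dp)

9.540


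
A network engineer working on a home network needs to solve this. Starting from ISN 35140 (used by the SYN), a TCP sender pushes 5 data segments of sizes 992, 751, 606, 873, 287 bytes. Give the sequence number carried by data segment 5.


The SYN occupies sequence number ISN = 35140, so the first data byte is ISN + 1 = 35141.
SEQ of data segment i = (ISN + 1) + sum of payload sizes of segments 1..i-1.
Segment 1: SEQ = 35141, payload = 992 bytes
Segment 2: SEQ = 36133, payload = 751 bytes
Segment 3: SEQ = 36884, payload = 606 bytes
Segment 4: SEQ = 37490, payload = 873 bytes
Segment 5: SEQ = 38363, payload = 287 bytes
SEQ of segment 5 = 35141 + 992 + 751 + 606 + 873 = 38363

38363


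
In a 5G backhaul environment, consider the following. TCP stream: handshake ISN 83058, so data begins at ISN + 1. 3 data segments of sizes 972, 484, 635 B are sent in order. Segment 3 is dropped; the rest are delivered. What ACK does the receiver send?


SYN uses sequence number 83058; first data byte = ISN + 1 = 83059.
Segment 1: SEQ = 83059, len = 972 B, covers [83059, 84030]
Segment 2: SEQ = 84031, len = 484 B, covers [84031, 84514]
Segment 3: SEQ = 84515, len = 635 B, covers [84515, 85149] [LOST]
In-order data received: bytes [83059, 84514] (segments 1..2).
Segment 3 missing -> gap begins at byte 84515.
Cumulative ACK = next expected in-order byte = 83059 + 972 + 484 = 84515

84515


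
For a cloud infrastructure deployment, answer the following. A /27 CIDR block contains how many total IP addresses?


Given: CIDR prefix /27
Host bits = 32 - 27 = 5
Total addresses = 2^5 = 32

32


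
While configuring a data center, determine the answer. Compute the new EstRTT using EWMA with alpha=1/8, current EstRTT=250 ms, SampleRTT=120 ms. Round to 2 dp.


Given: EstRTT = 250 ms, SampleRTT = 120 ms, alpha = 1/8
New EstRTT = (1 - alpha) * EstRTT + alpha * SampleRTT
(7/8) * 250 = 218.75
(1/8) * 120 = 15
New EstRTT = 218.75 + 15 = 233.75 ms -> 233.75 ms (2 dp)

233.75


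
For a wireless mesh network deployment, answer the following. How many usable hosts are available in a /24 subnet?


Given: subnet mask /24
Host bits = 32 - 24 = 8
Total addresses = 2^8 = 256
Usable hosts = 256 - 2 (network + broadcast) = 254

254


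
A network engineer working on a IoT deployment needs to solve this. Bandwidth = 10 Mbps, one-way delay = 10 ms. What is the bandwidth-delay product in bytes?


Given: bandwidth = 10 Mbps, delay = 10 ms
BDP in bits = 10 * 10^6 * 10 / 1000
BDP in bits = 100000
BDP in bytes = 100000 / 8 = 12500

12500


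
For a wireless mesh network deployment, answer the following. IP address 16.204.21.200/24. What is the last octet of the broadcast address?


Given: IP = 16.204.21.200, prefix = /24
Host bits = 32 - 24 = 8
Network last octet = 200 AND mask = 0
Host part size = 2^8 - 1 = 255
Broadcast last octet = 0 OR 255 = 255

255


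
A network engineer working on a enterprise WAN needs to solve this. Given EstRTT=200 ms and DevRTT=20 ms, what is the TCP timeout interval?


Given: EstRTT = 200 ms, DevRTT = 20 ms
Timeout = EstRTT + 4 * DevRTT
4 * DevRTT = 4 * 20 = 80
Timeout = 200 + 80 = 280 ms

280


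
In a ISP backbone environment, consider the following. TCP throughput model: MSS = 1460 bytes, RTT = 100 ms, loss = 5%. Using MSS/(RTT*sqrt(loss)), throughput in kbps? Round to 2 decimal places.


Given: MSS = 1460 bytes, RTT = 100 ms, loss = 5%
RTT in seconds = 100 / 1000 = 0.1
Loss rate = 5% = 0.05
sqrt(loss) = sqrt(0.05) = 0.223606797750
Throughput (bytes/s) = 1460 / (0.1 * 0.223606797750) = 65293.1849
Throughput (kbps) = 65293.1849 * 8 / 1000 = 522.345480 -> 522.35 kbps (2 dp)

522.35


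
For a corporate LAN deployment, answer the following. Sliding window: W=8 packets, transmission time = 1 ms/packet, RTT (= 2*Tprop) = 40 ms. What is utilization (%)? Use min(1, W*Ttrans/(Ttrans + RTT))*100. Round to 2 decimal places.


Given: W = 8, Ttrans = 1 ms, RTT = 40 ms (= 2 * Tprop, Tprop = 20 ms)
Cycle time = Ttrans + RTT = 1 + 40 = 41 ms (first packet sent until its ACK returns)
W * Ttrans = 8 * 1 = 8 ms of sending per cycle
W * Ttrans / (Ttrans + RTT) = 8 / 41 = 0.195122
U = min(1, 0.195122) = 0.195122
U% = 19.51%

19.51


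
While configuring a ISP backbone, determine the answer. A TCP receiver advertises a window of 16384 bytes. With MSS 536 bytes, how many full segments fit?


Given: RWND = 16384 bytes, MSS = 536 bytes
Full segments = floor(RWND / MSS)
Full segments = floor(16384 / 536)
Full segments = floor(30.5672) = 30

30


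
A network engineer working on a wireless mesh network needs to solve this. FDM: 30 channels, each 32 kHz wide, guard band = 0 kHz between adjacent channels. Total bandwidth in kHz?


Given: 30 channels, 32 kHz each, guard = 0 kHz
Channel bandwidth = 30 * 32 = 960 kHz
Guard bands = 29 gaps * 0 kHz = 0 kHz
Total = 960 + 0 = 960 kHz

960


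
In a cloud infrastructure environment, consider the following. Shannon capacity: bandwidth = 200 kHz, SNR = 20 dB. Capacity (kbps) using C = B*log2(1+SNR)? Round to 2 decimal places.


Given: B = 200 kHz, SNR = 20 dB
SNR linear = 10^(20/10) = 100
1 + SNR = 101
log2(101) = 6.6582114828
C = 200 * 1000 * 6.6582114828 = 1331642.2966 bps
C = 1331.642297 kbps -> 1331.64 kbps (2 dp)

1331.64


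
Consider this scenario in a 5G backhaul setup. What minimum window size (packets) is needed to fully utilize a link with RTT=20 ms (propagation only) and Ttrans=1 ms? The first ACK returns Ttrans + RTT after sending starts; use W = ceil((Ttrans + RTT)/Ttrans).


Given: Ttrans = 1 ms, RTT = 20 ms (= 2 * Tprop, Tprop = 10 ms)
Time until first ACK returns = Ttrans + RTT = 1 + 20 = 21 ms
Need W * Ttrans >= Ttrans + RTT  ->  W >= (Ttrans + RTT) / Ttrans
(Ttrans + RTT) / Ttrans = 21 / 1 = 21
W_min = ceil(21) = 21

21


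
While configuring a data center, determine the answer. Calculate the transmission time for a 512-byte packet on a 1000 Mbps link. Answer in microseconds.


Given: packet = 512 bytes, bandwidth = 1000 Mbps
Packet in bits = 512 * 8 = 4096 bits
Bandwidth = 1000 * 10^6 = 1000000000 bps
Time = 4096 / 1000000000 seconds
Time in us = 4096 * 10^6 / 1000000000 = 4.096

4.096


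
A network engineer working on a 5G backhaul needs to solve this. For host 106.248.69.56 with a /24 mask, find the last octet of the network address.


Given: IP = 106.248.69.56, prefix = /24
Subnet mask = 255.255.255.0
Last octet of IP: 56
Last octet of mask: 0
Network last octet = 56 AND 0 = 0

0


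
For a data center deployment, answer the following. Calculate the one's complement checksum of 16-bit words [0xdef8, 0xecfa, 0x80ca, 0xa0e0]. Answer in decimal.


Given words: [0xdef8, 0xecfa, 0x80ca, 0xa0e0]
Step 1: Sum all words
Raw sum = 57080 + 60666 + 32970 + 41184 = 191900
Step 2: Fold carry: (60828 + 2) = 60830
One's complement = ~60830 & 0xFFFF = 4705

4705


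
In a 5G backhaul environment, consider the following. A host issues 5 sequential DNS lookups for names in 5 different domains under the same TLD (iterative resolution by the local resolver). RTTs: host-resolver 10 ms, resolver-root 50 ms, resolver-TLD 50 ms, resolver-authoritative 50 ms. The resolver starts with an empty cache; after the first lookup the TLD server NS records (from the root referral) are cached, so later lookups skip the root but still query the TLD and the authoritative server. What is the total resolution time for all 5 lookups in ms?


Lookup 1 (cold cache): local + root + TLD + auth = 10 + 50 + 50 + 50 = 160 ms
Lookups 2..5 (TLD NS cached -> skip root; new domain -> still ask TLD and auth): local + TLD + auth = 10 + 50 + 50 = 110 ms each
Remaining 4 lookups: 4 * 110 = 440 ms
Total = 160 + 440 = 600 ms

600


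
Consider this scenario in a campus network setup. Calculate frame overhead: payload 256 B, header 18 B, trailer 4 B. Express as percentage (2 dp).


Given: payload = 256 B, header = 18 B, trailer = 4 B
Overhead bytes = header + trailer = 18 + 4 = 22
Total frame = payload + overhead = 256 + 22 = 278
Overhead % = 22 / 278 * 100 = 7.9137% -> 7.91% (2 dp)

7.91


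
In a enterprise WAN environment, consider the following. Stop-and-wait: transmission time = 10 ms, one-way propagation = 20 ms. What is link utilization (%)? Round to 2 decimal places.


Given: Ttrans = 10 ms, Tprop = 20 ms
RTT = 2 * Tprop = 2 * 20 = 40 ms
U = Ttrans / (Ttrans + RTT)
U = 10 / (10 + 40)
U = 10 / 50 = 0.2
U% = 20.00%

20.00


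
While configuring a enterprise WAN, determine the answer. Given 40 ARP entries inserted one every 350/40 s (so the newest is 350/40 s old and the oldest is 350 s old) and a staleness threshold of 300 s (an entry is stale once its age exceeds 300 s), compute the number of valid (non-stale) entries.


Ages are k * 350/40 s for k = 1..40 (spacing = 8.7500 s).
Entry k is valid iff k * 350/40 <= 300 iff k <= 40 * 300 / 350 = 34.2857
n_valid = floor(34.2857) = 34
(n_stale = 40 - 34 = 6)

34


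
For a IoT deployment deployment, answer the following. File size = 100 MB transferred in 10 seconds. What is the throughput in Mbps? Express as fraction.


Given: file = 100 MB, time = 10 s
File in Mb = 100 * 8 = 800 Mb
Throughput = 800 / 10 Mbps
Throughput = 80 Mbps

80


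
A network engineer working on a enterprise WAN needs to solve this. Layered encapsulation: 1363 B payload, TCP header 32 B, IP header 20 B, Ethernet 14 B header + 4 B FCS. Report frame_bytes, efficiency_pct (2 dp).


TCP segment = 1363 + 32 = 1395 B
IP packet = 1395 + 20 = 1415 B
Ethernet frame = 1415 + 14 + 4 = 1433 B
Efficiency = app / frame = 1363 / 1433 = 0.951151 = 95.1151% -> 95.12% (2 dp)

1433, 95.12


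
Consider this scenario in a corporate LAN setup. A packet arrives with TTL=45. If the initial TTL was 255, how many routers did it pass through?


Given: initial TTL = 255, received TTL = 45
Hops = initial TTL - received TTL
Hops = 255 - 45 = 210

210


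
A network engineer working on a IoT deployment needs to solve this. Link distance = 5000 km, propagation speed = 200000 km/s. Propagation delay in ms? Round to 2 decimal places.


Given: distance = 5000 km, speed = 200000 km/s
Delay = distance / speed = 5000 / 200000 seconds
Delay in ms = 5000 * 1000 / 200000
Delay = 25.0000 ms
Rounded to 2 dp = 25.00 ms

25.00


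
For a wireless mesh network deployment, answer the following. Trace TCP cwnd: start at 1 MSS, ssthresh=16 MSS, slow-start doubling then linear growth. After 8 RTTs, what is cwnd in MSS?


RTT 0: cwnd = 1 MSS (initial)
RTT 1: cwnd = 2 MSS (slow start, doubled)
RTT 2: cwnd = 4 MSS (slow start, doubled)
RTT 3: cwnd = 8 MSS (slow start, doubled)
RTT 4: cwnd = 16 MSS (slow start, doubled)
RTT 5: cwnd = 17 MSS (congestion avoidance, +1)
RTT 6: cwnd = 18 MSS (congestion avoidance, +1)
RTT 7: cwnd = 19 MSS (congestion avoidance, +1)
RTT 8: cwnd = 20 MSS (congestion avoidance, +1)

20


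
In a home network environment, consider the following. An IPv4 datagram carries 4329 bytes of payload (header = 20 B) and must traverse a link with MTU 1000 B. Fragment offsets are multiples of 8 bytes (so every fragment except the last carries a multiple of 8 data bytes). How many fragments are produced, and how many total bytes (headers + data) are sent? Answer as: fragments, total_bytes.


Max data per non-final fragment = floor((MTU - header)/8)*8 = floor((1000 - 20)/8)*8 = floor(980/8)*8 = 976 B
Final fragment needs no 8-byte alignment: it can carry up to MTU - header = 980 B
Non-final fragments needed = ceil((payload - 980) / 976) = ceil(3349/976) = ceil(3.4314) = 4
Number of fragments = 4 + 1 = 5
Fragment sizes (data): 4 * 976 B + 425 B (last, 425 <= 980 OK)
Total bytes sent = payload + n_frags * header = 4329 + 5*20 = 4329 + 100 = 4429 B

5, 4429


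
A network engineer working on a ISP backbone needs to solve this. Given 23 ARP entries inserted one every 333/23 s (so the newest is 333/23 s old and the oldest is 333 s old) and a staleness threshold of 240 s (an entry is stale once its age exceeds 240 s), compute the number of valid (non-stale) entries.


Ages are k * 333/23 s for k = 1..23 (spacing = 14.4783 s).
Entry k is valid iff k * 333/23 <= 240 iff k <= 23 * 240 / 333 = 16.5766
n_valid = floor(16.5766) = 16
(n_stale = 23 - 16 = 7)

16


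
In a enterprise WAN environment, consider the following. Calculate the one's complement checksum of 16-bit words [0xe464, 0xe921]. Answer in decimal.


Given words: [0xe464, 0xe921]
Step 1: Sum all words
Raw sum = 58468 + 59681 = 118149
Step 2: Fold carry: (52613 + 1) = 52614
One's complement = ~52614 & 0xFFFF = 12921

12921


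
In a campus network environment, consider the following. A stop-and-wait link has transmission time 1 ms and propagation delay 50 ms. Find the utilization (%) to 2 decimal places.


Given: Ttrans = 1 ms, Tprop = 50 ms
RTT = 2 * Tprop = 2 * 50 = 100 ms
U = Ttrans / (Ttrans + RTT)
U = 1 / (1 + 100)
U = 1 / 101 = 0.009901
U% = 0.99%

0.99


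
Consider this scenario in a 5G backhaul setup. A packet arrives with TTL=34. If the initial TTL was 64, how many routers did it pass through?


Given: initial TTL = 64, received TTL = 34
Hops = initial TTL - received TTL
Hops = 64 - 34 = 30

30


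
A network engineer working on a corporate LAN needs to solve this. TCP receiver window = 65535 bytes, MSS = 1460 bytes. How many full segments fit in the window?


Given: RWND = 65535 bytes, MSS = 1460 bytes
Full segments = floor(RWND / MSS)
Full segments = floor(65535 / 1460)
Full segments = floor(44.887) = 44

44


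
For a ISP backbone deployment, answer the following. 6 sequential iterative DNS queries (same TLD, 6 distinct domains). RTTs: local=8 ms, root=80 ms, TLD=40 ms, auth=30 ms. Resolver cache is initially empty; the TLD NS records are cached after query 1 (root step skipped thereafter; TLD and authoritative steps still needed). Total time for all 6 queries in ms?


Lookup 1 (cold cache): local + root + TLD + auth = 8 + 80 + 40 + 30 = 158 ms
Lookups 2..6 (TLD NS cached -> skip root; new domain -> still ask TLD and auth): local + TLD + auth = 8 + 40 + 30 = 78 ms each
Remaining 5 lookups: 5 * 78 = 390 ms
Total = 158 + 390 = 548 ms

548


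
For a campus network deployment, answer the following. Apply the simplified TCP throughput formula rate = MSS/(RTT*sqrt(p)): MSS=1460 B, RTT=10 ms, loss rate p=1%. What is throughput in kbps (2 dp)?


Given: MSS = 1460 bytes, RTT = 10 ms, loss = 1%
RTT in seconds = 10 / 1000 = 0.01
Loss rate = 1% = 0.01
sqrt(loss) = sqrt(0.01) = 0.1
Throughput (bytes/s) = 1460 / (0.01 * 0.1) = 1460000.0000
Throughput (kbps) = 1460000.0000 * 8 / 1000 = 11680.000000 -> 11680.00 kbps (2 dp)

11680.00


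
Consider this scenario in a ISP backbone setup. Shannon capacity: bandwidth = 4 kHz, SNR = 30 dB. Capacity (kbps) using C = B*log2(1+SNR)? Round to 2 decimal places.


Given: B = 4 kHz, SNR = 30 dB
SNR linear = 10^(30/10) = 1000
1 + SNR = 1001
log2(1001) = 9.9672262588
C = 4 * 1000 * 9.9672262588 = 39868.9050 bps
C = 39.868905 kbps -> 39.87 kbps (2 dp)

39.87


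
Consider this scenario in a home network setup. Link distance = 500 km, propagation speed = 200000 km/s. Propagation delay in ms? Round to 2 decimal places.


Given: distance = 500 km, speed = 200000 km/s
Delay = distance / speed = 500 / 200000 seconds
Delay in ms = 500 * 1000 / 200000
Delay = 2.5000 ms
Rounded to 2 dp = 2.50 ms

2.50


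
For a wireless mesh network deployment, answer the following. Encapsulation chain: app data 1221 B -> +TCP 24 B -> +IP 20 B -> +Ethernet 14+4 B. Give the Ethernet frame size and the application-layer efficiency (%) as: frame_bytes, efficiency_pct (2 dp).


TCP segment = 1221 + 24 = 1245 B
IP packet = 1245 + 20 = 1265 B
Ethernet frame = 1265 + 14 + 4 = 1283 B
Efficiency = app / frame = 1221 / 1283 = 0.951676 = 95.1676% -> 95.17% (2 dp)

1283, 95.17


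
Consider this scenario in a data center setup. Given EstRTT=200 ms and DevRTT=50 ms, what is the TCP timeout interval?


Given: EstRTT = 200 ms, DevRTT = 50 ms
Timeout = EstRTT + 4 * DevRTT
4 * DevRTT = 4 * 50 = 200
Timeout = 200 + 200 = 400 ms

400


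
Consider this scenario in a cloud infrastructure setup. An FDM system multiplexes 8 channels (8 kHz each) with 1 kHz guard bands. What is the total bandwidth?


Given: 8 channels, 8 kHz each, guard = 1 kHz
Channel bandwidth = 8 * 8 = 64 kHz
Guard bands = 7 gaps * 1 kHz = 7 kHz
Total = 64 + 7 = 71 kHz

71


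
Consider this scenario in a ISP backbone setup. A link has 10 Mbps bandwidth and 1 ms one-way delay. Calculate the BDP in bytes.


Given: bandwidth = 10 Mbps, delay = 1 ms
BDP in bits = 10 * 10^6 * 1 / 1000
BDP in bits = 10000
BDP in bytes = 10000 / 8 = 1250

1250


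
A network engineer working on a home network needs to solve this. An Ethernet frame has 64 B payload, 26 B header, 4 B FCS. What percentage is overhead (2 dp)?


Given: payload = 64 B, header = 26 B, trailer = 4 B
Overhead bytes = header + trailer = 26 + 4 = 30
Total frame = payload + overhead = 64 + 30 = 94
Overhead % = 30 / 94 * 100 = 31.9149% -> 31.91% (2 dp)

31.91


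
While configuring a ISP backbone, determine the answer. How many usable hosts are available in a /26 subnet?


Given: subnet mask /26
Host bits = 32 - 26 = 6
Total addresses = 2^6 = 64
Usable hosts = 64 - 2 (network + broadcast) = 62

62


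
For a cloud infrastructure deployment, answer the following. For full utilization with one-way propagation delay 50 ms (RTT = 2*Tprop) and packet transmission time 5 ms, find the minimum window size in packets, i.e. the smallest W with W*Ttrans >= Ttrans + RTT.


Given: Ttrans = 5 ms, RTT = 100 ms (= 2 * Tprop, Tprop = 50 ms)
Time until first ACK returns = Ttrans + RTT = 5 + 100 = 105 ms
Need W * Ttrans >= Ttrans + RTT  ->  W >= (Ttrans + RTT) / Ttrans
(Ttrans + RTT) / Ttrans = 105 / 5 = 21
W_min = ceil(21) = 21

21


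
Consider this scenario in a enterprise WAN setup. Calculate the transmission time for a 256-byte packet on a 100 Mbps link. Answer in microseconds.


Given: packet = 256 bytes, bandwidth = 100 Mbps
Packet in bits = 256 * 8 = 2048 bits
Bandwidth = 100 * 10^6 = 100000000 bps
Time = 2048 / 100000000 seconds
Time in us = 2048 * 10^6 / 100000000 = 20.48

20.48


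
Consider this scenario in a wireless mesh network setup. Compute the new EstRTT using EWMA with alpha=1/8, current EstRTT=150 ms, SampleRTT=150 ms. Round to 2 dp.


Given: EstRTT = 150 ms, SampleRTT = 150 ms, alpha = 1/8
New EstRTT = (1 - alpha) * EstRTT + alpha * SampleRTT
(7/8) * 150 = 131.25
(1/8) * 150 = 18.75
New EstRTT = 131.25 + 18.75 = 150 ms -> 150.00 ms (2 dp)

150.00


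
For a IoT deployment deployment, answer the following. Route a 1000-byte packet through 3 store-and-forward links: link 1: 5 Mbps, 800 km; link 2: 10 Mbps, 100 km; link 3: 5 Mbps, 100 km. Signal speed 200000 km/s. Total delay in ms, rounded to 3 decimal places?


Packet = 1000 bytes = 8000 bits. Store-and-forward: sum (t_trans + t_prop) per link.
Link 1: t_trans = 8000/(5*10^6) s = 1.6000 ms; t_prop = 800/200000 s = 4.0000 ms; subtotal = 5.6000 ms
Link 2: t_trans = 8000/(10*10^6) s = 0.8000 ms; t_prop = 100/200000 s = 0.5000 ms; subtotal = 1.3000 ms
Link 3: t_trans = 8000/(5*10^6) s = 1.6000 ms; t_prop = 100/200000 s = 0.5000 ms; subtotal = 2.1000 ms
End-to-end = 5.6000 + 1.3000 + 2.1000 = 9.0000 ms -> 9.000 ms (3 dp)

9.000


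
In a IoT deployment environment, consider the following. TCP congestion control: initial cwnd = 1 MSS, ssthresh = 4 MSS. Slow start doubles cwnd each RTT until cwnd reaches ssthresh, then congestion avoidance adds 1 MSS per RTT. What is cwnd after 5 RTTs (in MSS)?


RTT 0: cwnd = 1 MSS (initial)
RTT 1: cwnd = 2 MSS (slow start, doubled)
RTT 2: cwnd = 4 MSS (slow start, doubled)
RTT 3: cwnd = 5 MSS (congestion avoidance, +1)
RTT 4: cwnd = 6 MSS (congestion avoidance, +1)
RTT 5: cwnd = 7 MSS (congestion avoidance, +1)

7


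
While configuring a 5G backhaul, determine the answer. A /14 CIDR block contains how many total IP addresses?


Given: CIDR prefix /14
Host bits = 32 - 14 = 18
Total addresses = 2^18 = 262144

262144


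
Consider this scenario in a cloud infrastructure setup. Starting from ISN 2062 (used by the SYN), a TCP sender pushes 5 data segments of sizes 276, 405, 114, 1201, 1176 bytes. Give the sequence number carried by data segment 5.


The SYN occupies sequence number ISN = 2062, so the first data byte is ISN + 1 = 2063.
SEQ of data segment i = (ISN + 1) + sum of payload sizes of segments 1..i-1.
Segment 1: SEQ = 2063, payload = 276 bytes
Segment 2: SEQ = 2339, payload = 405 bytes
Segment 3: SEQ = 2744, payload = 114 bytes
Segment 4: SEQ = 2858, payload = 1201 bytes
Segment 5: SEQ = 4059, payload = 1176 bytes
SEQ of segment 5 = 2063 + 276 + 405 + 114 + 1201 = 4059

4059


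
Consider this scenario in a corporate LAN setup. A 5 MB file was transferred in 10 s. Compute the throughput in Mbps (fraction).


Given: file = 5 MB, time = 10 s
File in Mb = 5 * 8 = 40 Mb
Throughput = 40 / 10 Mbps
Throughput = 4 Mbps

4


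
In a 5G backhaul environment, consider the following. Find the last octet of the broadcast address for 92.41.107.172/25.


Given: IP = 92.41.107.172, prefix = /25
Host bits = 32 - 25 = 7
Network last octet = 172 AND mask = 128
Host part size = 2^7 - 1 = 127
Broadcast last octet = 128 OR 127 = 255

255


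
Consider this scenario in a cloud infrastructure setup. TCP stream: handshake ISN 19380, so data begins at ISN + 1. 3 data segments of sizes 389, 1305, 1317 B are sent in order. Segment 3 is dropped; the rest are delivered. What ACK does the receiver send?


SYN uses sequence number 19380; first data byte = ISN + 1 = 19381.
Segment 1: SEQ = 19381, len = 389 B, covers [19381, 19769]
Segment 2: SEQ = 19770, len = 1305 B, covers [19770, 21074]
Segment 3: SEQ = 21075, len = 1317 B, covers [21075, 22391] [LOST]
In-order data received: bytes [19381, 21074] (segments 1..2).
Segment 3 missing -> gap begins at byte 21075.
Cumulative ACK = next expected in-order byte = 19381 + 389 + 1305 = 21075

21075


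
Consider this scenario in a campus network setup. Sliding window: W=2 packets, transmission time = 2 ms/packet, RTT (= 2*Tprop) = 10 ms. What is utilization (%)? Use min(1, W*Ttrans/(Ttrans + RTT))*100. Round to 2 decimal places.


Given: W = 2, Ttrans = 2 ms, RTT = 10 ms (= 2 * Tprop, Tprop = 5 ms)
Cycle time = Ttrans + RTT = 2 + 10 = 12 ms (first packet sent until its ACK returns)
W * Ttrans = 2 * 2 = 4 ms of sending per cycle
W * Ttrans / (Ttrans + RTT) = 4 / 12 = 0.333333
U = min(1, 0.333333) = 0.333333
U% = 33.33%

33.33


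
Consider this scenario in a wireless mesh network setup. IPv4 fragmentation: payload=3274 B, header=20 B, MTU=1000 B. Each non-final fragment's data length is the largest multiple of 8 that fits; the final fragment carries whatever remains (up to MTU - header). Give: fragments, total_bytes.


Max data per non-final fragment = floor((MTU - header)/8)*8 = floor((1000 - 20)/8)*8 = floor(980/8)*8 = 976 B
Final fragment needs no 8-byte alignment: it can carry up to MTU - header = 980 B
Non-final fragments needed = ceil((payload - 980) / 976) = ceil(2294/976) = ceil(2.3504) = 3
Number of fragments = 3 + 1 = 4
Fragment sizes (data): 3 * 976 B + 346 B (last, 346 <= 980 OK)
Total bytes sent = payload + n_frags * header = 3274 + 4*20 = 3274 + 80 = 3354 B

4, 3354
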